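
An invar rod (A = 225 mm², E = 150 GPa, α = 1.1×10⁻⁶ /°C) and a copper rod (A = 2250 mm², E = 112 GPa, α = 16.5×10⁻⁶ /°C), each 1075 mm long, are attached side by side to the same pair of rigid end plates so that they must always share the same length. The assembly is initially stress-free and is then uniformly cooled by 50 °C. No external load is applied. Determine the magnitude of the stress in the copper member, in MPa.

Equilibrium of a rigid end plate with no external load gives equal and opposite internal forces ±P in the two members. Since α_{copper} > α_{invar}, cooling drives the copper into tension and the invar into compression.
Equating the net (thermal + elastic) strains gives |α₁ − α₂|·ΔT = P·[1/(A₁E₁) + 1/(A₂E₂)].
|α₁ − α₂|·ΔT = 15.4×10⁻⁶ × 50 = 0.00077.
1/(A₁E₁) + 1/(A₂E₂) = 1/(225×150×10³) + 1/(2250×112×10³) = 3.36×10⁻⁸ N⁻¹.
P = 0.00077 / 3.36×10⁻⁸ = 22920 N = 22.92 kN.
σ_{copper} = P/A₂ = 22920/2250 = 10.19 MPa, tensile.

σ ≈ 10.2 MPa (tensile)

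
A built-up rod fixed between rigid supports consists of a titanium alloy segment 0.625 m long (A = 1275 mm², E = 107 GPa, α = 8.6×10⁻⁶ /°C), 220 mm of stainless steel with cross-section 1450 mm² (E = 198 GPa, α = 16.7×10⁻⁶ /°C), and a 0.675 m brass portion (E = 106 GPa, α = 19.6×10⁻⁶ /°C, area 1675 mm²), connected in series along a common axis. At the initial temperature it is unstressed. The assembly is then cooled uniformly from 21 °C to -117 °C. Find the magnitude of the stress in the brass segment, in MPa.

σ ≈ 201 MPa (tensile)

With the walls removed the bar would change length by δ_free = Σ αᵢΔT Lᵢ = 8.6×10⁻⁶×138×625 + 16.7×10⁻⁶×138×220 + 19.6×10⁻⁶×138×675 = 3.075 mm.
The walls prevent any net length change, so an axial force P (same in every segment) develops. Compatibility: P · Σ Lᵢ/(AᵢEᵢ) = δ_free.
Σ Lᵢ/(AᵢEᵢ) = 625/(1275×107×10³) + 220/(1450×198×10³) + 675/(1675×106×10³) = 9.149×10⁻⁶ mm/N.
So P = 3.075 / 9.149×10⁻⁶ = 336 kN, tensile.
σ_{brass} = P / A = 336000 / 1675 = 200.6 MPa.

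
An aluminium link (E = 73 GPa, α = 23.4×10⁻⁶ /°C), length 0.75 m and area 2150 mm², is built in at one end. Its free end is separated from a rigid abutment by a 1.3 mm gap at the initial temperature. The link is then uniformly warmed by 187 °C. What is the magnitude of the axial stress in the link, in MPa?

σ ≈ 193 MPa (compressive)

If the wall were absent the link would grow by αΔT L = 23.4×10⁻⁶ × 187 × 750 = 3.282 mm.
After closing the 1.3 mm clearance, 3.282 − 1.3 = 1.982 mm of expansion remains to be suppressed by the wall.
That suppressed elongation corresponds to σ = E·Δ/L = 73×10³ × 1.982/750 = 192.9 MPa.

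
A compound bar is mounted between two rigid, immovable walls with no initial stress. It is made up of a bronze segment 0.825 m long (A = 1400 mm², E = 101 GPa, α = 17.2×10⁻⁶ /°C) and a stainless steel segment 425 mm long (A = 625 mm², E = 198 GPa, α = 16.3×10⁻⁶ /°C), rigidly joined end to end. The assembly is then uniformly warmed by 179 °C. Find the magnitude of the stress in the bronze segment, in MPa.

σ ≈ 291 MPa (compressive)

If the supports were absent, the total length change would be Σ αᵢΔT Lᵢ = 17.2×10⁻⁶×179×825 + 16.3×10⁻⁶×179×425 = 3.78 mm.
Since the ends are fixed, an axial force P builds up, equal in every segment, with P · Σ Lᵢ/(AᵢEᵢ) = δ_free.
The series flexibility is Σ Lᵢ/(AᵢEᵢ) = 825/(1400×101×10³) + 425/(625×198×10³) = 9.269×10⁻⁶ mm/N.
Hence P = δ_free / Σ(L/AE) = 3.78/9.269×10⁻⁶ = 407.8 kN (compressive).
σ_{bronze} = P / A = 407800 / 1400 = 291.3 MPa.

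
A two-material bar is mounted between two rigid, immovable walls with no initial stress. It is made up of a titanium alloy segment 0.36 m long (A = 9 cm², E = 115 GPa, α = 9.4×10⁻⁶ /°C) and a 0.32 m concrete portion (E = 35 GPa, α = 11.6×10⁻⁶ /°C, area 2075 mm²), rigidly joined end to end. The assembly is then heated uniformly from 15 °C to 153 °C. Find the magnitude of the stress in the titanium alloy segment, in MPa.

If the supports were absent, the total length change would be Σ αᵢΔT Lᵢ = 9.4×10⁻⁶×138×360 + 11.6×10⁻⁶×138×320 = 0.9792 mm.
The rigid supports impose zero overall length change; the single axial force P common to all segments must satisfy P Σ Lᵢ/(AᵢEᵢ) = δ_free.
Σ Lᵢ/(AᵢEᵢ) = 360/(900×115×10³) + 320/(2075×35×10³) = 7.884×10⁻⁶ mm/N.
Hence P = δ_free / Σ(L/AE) = 0.9792/7.884×10⁻⁶ = 124.2 kN (compressive).
σ_{titanium alloy} = P / A = 124200 / 900 = 138 MPa.

σ ≈ 138 MPa (compressive)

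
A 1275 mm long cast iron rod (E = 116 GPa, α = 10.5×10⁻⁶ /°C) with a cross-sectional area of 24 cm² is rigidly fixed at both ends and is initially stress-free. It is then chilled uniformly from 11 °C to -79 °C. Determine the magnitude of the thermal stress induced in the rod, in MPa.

σ ≈ 110 MPa (tensile)

Because both ends are immovable the net strain is zero, and the suppressed thermal strain is αΔT = 10.5×10⁻⁶ × 90 = 945×10⁻⁶.
Hence σ = E·αΔT = 116×10³ × 945×10⁻⁶ = 109.6 MPa, tensile.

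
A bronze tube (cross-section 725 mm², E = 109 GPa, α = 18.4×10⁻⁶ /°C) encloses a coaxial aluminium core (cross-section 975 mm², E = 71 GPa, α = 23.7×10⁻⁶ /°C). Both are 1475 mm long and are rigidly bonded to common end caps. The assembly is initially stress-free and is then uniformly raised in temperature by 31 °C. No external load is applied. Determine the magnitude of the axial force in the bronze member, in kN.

Both members must finish at the same length. With the larger α, the aluminium tends to over-expand; the plates restrain it, putting the aluminium in compression and the bronze in tension. With no external load the two internal forces are equal and opposite, magnitude P.
Compatibility of the two members (thermal + elastic change equal): (α₁ − α₂)ΔT = P·[1/(A₁E₁) + 1/(A₂E₂)].
|α₁ − α₂|·ΔT = 5.3×10⁻⁶ × 31 = 0.0001643.
1/(A₁E₁) + 1/(A₂E₂) = 1/(725×109×10³) + 1/(975×71×10³) = 2.71×10⁻⁸ N⁻¹.
P = 0.0001643 / 2.71×10⁻⁸ = 6063 N = 6.063 kN.

P ≈ 6.06 kN (tensile in the bronze)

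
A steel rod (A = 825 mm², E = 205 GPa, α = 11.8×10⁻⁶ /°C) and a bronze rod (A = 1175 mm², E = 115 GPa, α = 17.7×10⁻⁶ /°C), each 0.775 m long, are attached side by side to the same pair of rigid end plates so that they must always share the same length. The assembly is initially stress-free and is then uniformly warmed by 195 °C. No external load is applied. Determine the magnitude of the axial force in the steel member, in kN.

P ≈ 86.4 kN (tensile in the steel)

The bronze has the larger α, so on heating it would change length more than the steel if both were free. The rigid plates force a common final length, so the bronze is put into compression and the steel into tension, with equal and opposite forces P (no external load).
Equating the net (thermal + elastic) strains gives |α₁ − α₂|·ΔT = P·[1/(A₁E₁) + 1/(A₂E₂)].
|α₁ − α₂|·ΔT = 5.9×10⁻⁶ × 195 = 0.00115.
1/(A₁E₁) + 1/(A₂E₂) = 1/(825×205×10³) + 1/(1175×115×10³) = 1.331×10⁻⁸ N⁻¹.
P = 0.00115 / 1.331×10⁻⁸ = 86420 N = 86.42 kN.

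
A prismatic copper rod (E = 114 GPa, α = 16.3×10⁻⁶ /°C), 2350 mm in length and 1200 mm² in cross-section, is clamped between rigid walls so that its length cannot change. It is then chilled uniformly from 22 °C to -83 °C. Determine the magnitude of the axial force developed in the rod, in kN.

P ≈ 234 kN (tensile)

The ends cannot move, so σ = EαΔT = 114×10³ × 16.3×10⁻⁶ × 105 = 195.1 MPa.
Then P = σA = 195.1 × 1200 mm² = 234.1 kN, tensile.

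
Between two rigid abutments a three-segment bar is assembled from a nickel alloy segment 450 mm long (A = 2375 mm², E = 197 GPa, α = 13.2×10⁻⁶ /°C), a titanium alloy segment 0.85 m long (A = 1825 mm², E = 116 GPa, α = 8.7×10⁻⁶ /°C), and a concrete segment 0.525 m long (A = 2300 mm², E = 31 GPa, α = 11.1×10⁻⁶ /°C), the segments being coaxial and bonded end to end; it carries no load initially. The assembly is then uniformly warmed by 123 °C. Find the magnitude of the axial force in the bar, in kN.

If the supports were absent, the total length change would be Σ αᵢΔT Lᵢ = 13.2×10⁻⁶×123×450 + 8.7×10⁻⁶×123×850 + 11.1×10⁻⁶×123×525 = 2.357 mm.
The walls prevent any net length change, so an axial force P (same in every segment) develops. Compatibility: P · Σ Lᵢ/(AᵢEᵢ) = δ_free.
Σ Lᵢ/(AᵢEᵢ) = 450/(2375×197×10³) + 850/(1825×116×10³) + 525/(2300×31×10³) = 1.234×10⁻⁵ mm/N.
Hence P = δ_free / Σ(L/AE) = 2.357/1.234×10⁻⁵ = 191 kN (compressive).

P ≈ 191 kN (compressive)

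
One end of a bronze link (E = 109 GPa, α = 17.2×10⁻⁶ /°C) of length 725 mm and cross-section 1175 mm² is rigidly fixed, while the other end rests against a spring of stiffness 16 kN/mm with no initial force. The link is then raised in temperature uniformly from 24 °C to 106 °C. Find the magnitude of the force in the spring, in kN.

P ≈ 15 kN

If the spring were absent the link would lengthen by αΔT L = 17.2×10⁻⁶ × 82 × 725 = 1.023 mm.
Let P be the compressive force at the spring. The link shortens elastically by PL/(AE) and the spring compresses by P/k; together these equal δ_free.
P [ L/(AE) + 1/k ] = δ_free → P [ 725/(1175×109×10³) + 1/(16×10³) ] = 1.023.
P = 1.023 / 6.816×10⁻⁵ = 15000 N.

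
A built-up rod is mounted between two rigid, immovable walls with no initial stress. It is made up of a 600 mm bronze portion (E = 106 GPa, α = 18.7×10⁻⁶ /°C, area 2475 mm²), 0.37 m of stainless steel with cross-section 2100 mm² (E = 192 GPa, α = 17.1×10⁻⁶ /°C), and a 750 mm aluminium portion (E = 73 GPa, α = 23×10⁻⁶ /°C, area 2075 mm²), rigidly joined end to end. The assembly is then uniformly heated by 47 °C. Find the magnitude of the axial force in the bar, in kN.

P ≈ 201 kN (compressive)

With the walls removed the bar would change length by δ_free = Σ αᵢΔT Lᵢ = 18.7×10⁻⁶×47×600 + 17.1×10⁻⁶×47×370 + 23×10⁻⁶×47×750 = 1.635 mm.
The walls prevent any net length change, so an axial force P (same in every segment) develops. Compatibility: P · Σ Lᵢ/(AᵢEᵢ) = δ_free.
The series flexibility is Σ Lᵢ/(AᵢEᵢ) = 600/(2475×106×10³) + 370/(2100×192×10³) + 750/(2075×73×10³) = 8.156×10⁻⁶ mm/N.
P = 1.635 / 8.156×10⁻⁶ = 200500 N = 200.5 kN, compressive.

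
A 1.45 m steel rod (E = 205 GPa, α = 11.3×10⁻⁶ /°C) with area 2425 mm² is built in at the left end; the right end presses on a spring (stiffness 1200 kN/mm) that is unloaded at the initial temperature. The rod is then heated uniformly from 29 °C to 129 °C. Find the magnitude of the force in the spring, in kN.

Free thermal expansion: δ_free = αΔT L = 11.3×10⁻⁶ × 100 × 1450 = 1.638 mm.
Let P be the compressive force at the spring. The rod shortens elastically by PL/(AE) and the spring compresses by P/k; together these equal δ_free.
P [ L/(AE) + 1/k ] = δ_free → P [ 1450/(2425×205×10³) + 1/(1200×10³) ] = 1.638.
P = 1.638 / 3.75×10⁻⁶ = 436900 N.

P ≈ 437 kN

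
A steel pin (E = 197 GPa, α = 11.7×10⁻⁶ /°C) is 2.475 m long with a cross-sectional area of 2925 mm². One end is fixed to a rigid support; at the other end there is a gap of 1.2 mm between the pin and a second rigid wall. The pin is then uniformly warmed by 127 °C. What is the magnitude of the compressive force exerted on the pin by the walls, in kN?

P ≈ 577 kN

Unrestrained expansion: δ_free = αΔT L = 11.7×10⁻⁶ × 127 × 2475 = 3.678 mm.
This exceeds the 1.2 mm gap, so the wall pushes back. The portion of expansion that must be recovered elastically is δ_free − gap = 3.678 − 1.2 = 2.478 mm.
Compatibility: PL/(AE) = 2.478 mm, so σ = P/A = E × (2.478/2475) = 197.2 MPa.
P = σA = 197.2 × 2925 = 576.8 kN.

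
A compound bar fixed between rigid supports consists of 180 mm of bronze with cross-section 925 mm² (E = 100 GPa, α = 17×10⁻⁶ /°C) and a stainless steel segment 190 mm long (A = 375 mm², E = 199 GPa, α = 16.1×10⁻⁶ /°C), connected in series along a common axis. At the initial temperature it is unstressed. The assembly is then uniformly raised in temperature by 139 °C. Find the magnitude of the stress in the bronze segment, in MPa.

σ ≈ 205 MPa (compressive)

If the supports were absent, the total length change would be Σ αᵢΔT Lᵢ = 17×10⁻⁶×139×180 + 16.1×10⁻⁶×139×190 = 0.8505 mm.
The rigid supports impose zero overall length change; the single axial force P common to all segments must satisfy P Σ Lᵢ/(AᵢEᵢ) = δ_free.
Σ Lᵢ/(AᵢEᵢ) = 180/(925×100×10³) + 190/(375×199×10³) = 4.492×10⁻⁶ mm/N.
P = 0.8505 / 4.492×10⁻⁶ = 189300 N = 189.3 kN, compressive.
σ_{bronze} = P / A = 189300 / 925 = 204.7 MPa.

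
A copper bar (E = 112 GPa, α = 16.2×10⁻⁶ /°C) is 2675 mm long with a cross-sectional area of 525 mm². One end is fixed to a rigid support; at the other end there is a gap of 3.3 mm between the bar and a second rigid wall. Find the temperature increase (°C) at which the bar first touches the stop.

Contact occurs when the free expansion equals the gap: αΔT L = 3.3 mm.
ΔT = 3.3 / (16.2×10⁻⁶ × 2675) = 76.15 °C.

ΔT ≈ 76.2 °C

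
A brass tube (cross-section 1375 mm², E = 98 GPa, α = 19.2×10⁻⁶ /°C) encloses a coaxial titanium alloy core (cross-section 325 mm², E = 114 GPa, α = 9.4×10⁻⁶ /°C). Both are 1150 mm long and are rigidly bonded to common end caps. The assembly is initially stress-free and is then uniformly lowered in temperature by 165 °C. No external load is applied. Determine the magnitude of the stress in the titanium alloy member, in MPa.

The brass has the larger α, so on cooling it would change length more than the titanium alloy if both were free. The rigid plates force a common final length, so the brass is put into tension and the titanium alloy into compression, with equal and opposite forces P (no external load).
Equating the net (thermal + elastic) strains gives |α₁ − α₂|·ΔT = P·[1/(A₁E₁) + 1/(A₂E₂)].
|α₁ − α₂|·ΔT = 9.8×10⁻⁶ × 165 = 0.001617.
1/(A₁E₁) + 1/(A₂E₂) = 1/(1375×98×10³) + 1/(325×114×10³) = 3.441×10⁻⁸ N⁻¹.
So P = 0.001617 / 3.441×10⁻⁸ = 46.99 kN.
σ_{titanium alloy} = P/A₂ = 46990/325 = 144.6 MPa, compressive.

σ ≈ 145 MPa (compressive)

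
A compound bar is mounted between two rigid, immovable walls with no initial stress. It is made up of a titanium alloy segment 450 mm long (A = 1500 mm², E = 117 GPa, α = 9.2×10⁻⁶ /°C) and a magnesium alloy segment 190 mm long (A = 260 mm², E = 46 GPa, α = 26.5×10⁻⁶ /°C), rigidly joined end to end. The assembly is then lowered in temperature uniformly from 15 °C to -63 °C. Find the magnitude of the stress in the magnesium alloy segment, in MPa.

If the supports were absent, the total length change would be Σ αᵢΔT Lᵢ = 9.2×10⁻⁶×78×450 + 26.5×10⁻⁶×78×190 = 0.7156 mm.
The rigid supports impose zero overall length change; the single axial force P common to all segments must satisfy P Σ Lᵢ/(AᵢEᵢ) = δ_free.
The series flexibility is Σ Lᵢ/(AᵢEᵢ) = 450/(1500×117×10³) + 190/(260×46×10³) = 1.845×10⁻⁵ mm/N.
So P = 0.7156 / 1.845×10⁻⁵ = 38.79 kN, tensile.
σ_{magnesium alloy} = P / A = 38790 / 260 = 149.2 MPa.

σ ≈ 149 MPa (tensile)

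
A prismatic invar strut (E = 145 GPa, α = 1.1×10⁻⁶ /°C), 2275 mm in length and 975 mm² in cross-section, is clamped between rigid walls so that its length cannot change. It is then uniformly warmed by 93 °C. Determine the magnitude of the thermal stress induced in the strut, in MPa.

With length fixed, the mechanical strain must cancel the thermal strain αΔT = 1.1×10⁻⁶ × 93 = 102.3×10⁻⁶.
Hence σ = E·αΔT = 145×10³ × 102.3×10⁻⁶ = 14.83 MPa, compressive.

σ ≈ 14.8 MPa (compressive)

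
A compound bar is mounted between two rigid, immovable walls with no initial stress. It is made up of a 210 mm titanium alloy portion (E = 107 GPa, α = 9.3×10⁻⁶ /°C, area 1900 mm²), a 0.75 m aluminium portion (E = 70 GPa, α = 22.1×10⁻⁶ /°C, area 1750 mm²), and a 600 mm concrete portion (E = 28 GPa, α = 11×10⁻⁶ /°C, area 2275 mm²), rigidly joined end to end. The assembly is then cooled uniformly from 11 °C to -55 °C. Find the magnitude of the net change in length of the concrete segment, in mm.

|ΔL| ≈ 0.507 mm

If the supports were absent, the total length change would be Σ αᵢΔT Lᵢ = 9.3×10⁻⁶×66×210 + 22.1×10⁻⁶×66×750 + 11×10⁻⁶×66×600 = 1.658 mm.
Since the ends are fixed, an axial force P builds up, equal in every segment, with P · Σ Lᵢ/(AᵢEᵢ) = δ_free.
Σ Lᵢ/(AᵢEᵢ) = 210/(1900×107×10³) + 750/(1750×70×10³) + 600/(2275×28×10³) = 1.657×10⁻⁵ mm/N.
P = 1.658 / 1.657×10⁻⁵ = 100100 N = 100.1 kN, tensile.
For the concrete segment, free thermal change = 11×10⁻⁶×66×600 = 0.4356 mm and elastic change from P = 100100×600/(2275×28×10³) = 0.9425 mm; these oppose, so the net change is 0.507 mm (segment lengthens).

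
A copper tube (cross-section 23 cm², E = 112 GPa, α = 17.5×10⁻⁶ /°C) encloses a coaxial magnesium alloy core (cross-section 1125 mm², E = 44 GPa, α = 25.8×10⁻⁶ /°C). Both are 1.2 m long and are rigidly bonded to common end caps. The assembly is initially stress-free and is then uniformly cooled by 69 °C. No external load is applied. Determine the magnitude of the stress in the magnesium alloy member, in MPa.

Both members must finish at the same length. With the larger α, the magnesium alloy tends to over-contract; the plates restrain it, putting the magnesium alloy in tension and the copper in compression. With no external load the two internal forces are equal and opposite, magnitude P.
Equating the net (thermal + elastic) strains gives |α₁ − α₂|·ΔT = P·[1/(A₁E₁) + 1/(A₂E₂)].
|α₁ − α₂|·ΔT = 8.3×10⁻⁶ × 69 = 0.0005727.
1/(A₁E₁) + 1/(A₂E₂) = 1/(2300×112×10³) + 1/(1125×44×10³) = 2.408×10⁻⁸ N⁻¹.
So P = 0.0005727 / 2.408×10⁻⁸ = 23.78 kN.
σ_{magnesium alloy} = P/A₂ = 23780/1125 = 21.14 MPa, tensile.

σ ≈ 21.1 MPa (tensile)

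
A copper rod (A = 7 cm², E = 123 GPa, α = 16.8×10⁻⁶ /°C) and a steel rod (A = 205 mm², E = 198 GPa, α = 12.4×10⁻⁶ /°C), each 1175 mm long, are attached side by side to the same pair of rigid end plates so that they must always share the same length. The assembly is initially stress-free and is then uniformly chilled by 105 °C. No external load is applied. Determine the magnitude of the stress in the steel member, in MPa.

σ ≈ 62.2 MPa (compressive)

Equilibrium of a rigid end plate with no external load gives equal and opposite internal forces ±P in the two members. Since α_{copper} > α_{steel}, cooling drives the copper into tension and the steel into compression.
Compatibility of the two members (thermal + elastic change equal): (α₁ − α₂)ΔT = P·[1/(A₁E₁) + 1/(A₂E₂)].
|α₁ − α₂|·ΔT = 4.4×10⁻⁶ × 105 = 0.000462.
1/(A₁E₁) + 1/(A₂E₂) = 1/(700×123×10³) + 1/(205×198×10³) = 3.625×10⁻⁸ N⁻¹.
P = 0.000462 / 3.625×10⁻⁸ = 12740 N = 12.74 kN.
σ_{steel} = P/A₂ = 12740/205 = 62.17 MPa, compressive.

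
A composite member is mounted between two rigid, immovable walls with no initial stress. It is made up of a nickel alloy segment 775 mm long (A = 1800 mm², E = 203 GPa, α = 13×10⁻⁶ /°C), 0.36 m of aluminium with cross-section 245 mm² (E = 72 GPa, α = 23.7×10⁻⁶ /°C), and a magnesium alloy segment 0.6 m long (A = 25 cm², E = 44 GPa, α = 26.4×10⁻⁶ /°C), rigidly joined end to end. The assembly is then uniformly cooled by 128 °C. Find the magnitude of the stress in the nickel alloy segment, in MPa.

σ ≈ 87.5 MPa (tensile)

If the supports were absent, the total length change would be Σ αᵢΔT Lᵢ = 13×10⁻⁶×128×775 + 23.7×10⁻⁶×128×360 + 26.4×10⁻⁶×128×600 = 4.409 mm.
The rigid supports impose zero overall length change; the single axial force P common to all segments must satisfy P Σ Lᵢ/(AᵢEᵢ) = δ_free.
Σ Lᵢ/(AᵢEᵢ) = 775/(1800×203×10³) + 360/(245×72×10³) + 600/(2500×44×10³) = 2.798×10⁻⁵ mm/N.
P = 4.409 / 2.798×10⁻⁵ = 157600 N = 157.6 kN, tensile.
σ_{nickel alloy} = P / A = 157600 / 1800 = 87.54 MPa.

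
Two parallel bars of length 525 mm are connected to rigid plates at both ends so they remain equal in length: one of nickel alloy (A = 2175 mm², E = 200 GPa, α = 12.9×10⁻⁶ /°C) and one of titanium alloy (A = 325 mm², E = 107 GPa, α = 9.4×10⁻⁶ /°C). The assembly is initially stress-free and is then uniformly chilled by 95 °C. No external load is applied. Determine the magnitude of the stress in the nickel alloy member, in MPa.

Both members must finish at the same length. With the larger α, the nickel alloy tends to over-contract; the plates restrain it, putting the nickel alloy in tension and the titanium alloy in compression. With no external load the two internal forces are equal and opposite, magnitude P.
Setting the final lengths equal and cancelling L: (α₁ − α₂)ΔT = P/(A₁E₁) + P/(A₂E₂).
|α₁ − α₂|·ΔT = 3.5×10⁻⁶ × 95 = 0.0003325.
1/(A₁E₁) + 1/(A₂E₂) = 1/(2175×200×10³) + 1/(325×107×10³) = 3.106×10⁻⁸ N⁻¹.
So P = 0.0003325 / 3.106×10⁻⁸ = 10.71 kN.
σ_{nickel alloy} = P/A₁ = 10710/2175 = 4.923 MPa, tensile.

σ ≈ 4.92 MPa (tensile)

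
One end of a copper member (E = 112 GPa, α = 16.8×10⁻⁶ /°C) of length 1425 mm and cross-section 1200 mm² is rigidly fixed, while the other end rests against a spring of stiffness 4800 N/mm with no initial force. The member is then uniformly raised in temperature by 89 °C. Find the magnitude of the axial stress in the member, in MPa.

If the spring were absent the member would lengthen by αΔT L = 16.8×10⁻⁶ × 89 × 1425 = 2.131 mm.
With a force P in the spring, the elastic change of the member is PL/(AE) and that of the spring is P/k; compatibility requires their sum to equal δ_free.
P [ L/(AE) + 1/k ] = δ_free → P [ 1425/(1200×112×10³) + 1/(4800) ] = 2.131.
P = 2.131 / 0.0002189 = 9732 N.
σ = P/A = 9732/1200 = 8.11 MPa.

σ ≈ 8.11 MPa (compressive)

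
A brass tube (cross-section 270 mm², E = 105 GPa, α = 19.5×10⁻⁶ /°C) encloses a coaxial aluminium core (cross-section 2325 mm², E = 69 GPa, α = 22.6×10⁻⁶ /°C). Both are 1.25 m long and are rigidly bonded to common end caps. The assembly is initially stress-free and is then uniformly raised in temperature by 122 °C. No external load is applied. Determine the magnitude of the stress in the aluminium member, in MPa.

Both members must finish at the same length. With the larger α, the aluminium tends to over-expand; the plates restrain it, putting the aluminium in compression and the brass in tension. With no external load the two internal forces are equal and opposite, magnitude P.
Setting the final lengths equal and cancelling L: (α₁ − α₂)ΔT = P/(A₁E₁) + P/(A₂E₂).
|α₁ − α₂|·ΔT = 3.1×10⁻⁶ × 122 = 0.0003782.
1/(A₁E₁) + 1/(A₂E₂) = 1/(270×105×10³) + 1/(2325×69×10³) = 4.151×10⁻⁸ N⁻¹.
P = 0.0003782 / 4.151×10⁻⁸ = 9112 N = 9.112 kN.
σ_{aluminium} = P/A₂ = 9112/2325 = 3.919 MPa, compressive.

σ ≈ 3.92 MPa (compressive)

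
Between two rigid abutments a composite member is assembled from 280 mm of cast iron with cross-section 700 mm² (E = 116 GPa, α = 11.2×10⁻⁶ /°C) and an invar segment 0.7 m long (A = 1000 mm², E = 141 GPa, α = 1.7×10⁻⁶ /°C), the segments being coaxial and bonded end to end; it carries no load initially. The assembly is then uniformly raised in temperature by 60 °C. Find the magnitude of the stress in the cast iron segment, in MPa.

Free thermal expansion of the whole bar: Σ αᵢΔT Lᵢ = 11.2×10⁻⁶×60×280 + 1.7×10⁻⁶×60×700 = 0.2596 mm.
Since the ends are fixed, an axial force P builds up, equal in every segment, with P · Σ Lᵢ/(AᵢEᵢ) = δ_free.
The series flexibility is Σ Lᵢ/(AᵢEᵢ) = 280/(700×116×10³) + 700/(1000×141×10³) = 8.413×10⁻⁶ mm/N.
Hence P = δ_free / Σ(L/AE) = 0.2596/8.413×10⁻⁶ = 30.85 kN (compressive).
σ_{cast iron} = P / A = 30850 / 700 = 44.08 MPa.

σ ≈ 44.1 MPa (compressive)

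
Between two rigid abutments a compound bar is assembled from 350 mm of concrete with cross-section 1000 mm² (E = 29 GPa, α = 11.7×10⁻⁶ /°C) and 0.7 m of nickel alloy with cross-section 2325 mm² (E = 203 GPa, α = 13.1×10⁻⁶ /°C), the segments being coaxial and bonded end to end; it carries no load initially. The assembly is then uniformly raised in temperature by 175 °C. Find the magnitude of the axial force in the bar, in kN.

If the supports were absent, the total length change would be Σ αᵢΔT Lᵢ = 11.7×10⁻⁶×175×350 + 13.1×10⁻⁶×175×700 = 2.321 mm.
The rigid supports impose zero overall length change; the single axial force P common to all segments must satisfy P Σ Lᵢ/(AᵢEᵢ) = δ_free.
Σ Lᵢ/(AᵢEᵢ) = 350/(1000×29×10³) + 700/(2325×203×10³) = 1.355×10⁻⁵ mm/N.
So P = 2.321 / 1.355×10⁻⁵ = 171.3 kN, compressive.

P ≈ 171 kN (compressive)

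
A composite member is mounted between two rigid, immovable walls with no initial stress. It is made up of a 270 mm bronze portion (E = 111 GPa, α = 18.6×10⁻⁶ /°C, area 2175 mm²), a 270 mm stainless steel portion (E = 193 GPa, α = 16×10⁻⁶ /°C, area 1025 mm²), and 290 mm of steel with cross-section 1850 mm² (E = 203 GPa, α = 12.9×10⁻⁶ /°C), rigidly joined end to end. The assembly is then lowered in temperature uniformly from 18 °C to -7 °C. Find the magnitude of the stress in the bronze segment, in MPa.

With the walls removed the bar would change length by δ_free = Σ αᵢΔT Lᵢ = 18.6×10⁻⁶×25×270 + 16×10⁻⁶×25×270 + 12.9×10⁻⁶×25×290 = 0.3271 mm.
The walls prevent any net length change, so an axial force P (same in every segment) develops. Compatibility: P · Σ Lᵢ/(AᵢEᵢ) = δ_free.
The series flexibility is Σ Lᵢ/(AᵢEᵢ) = 270/(2175×111×10³) + 270/(1025×193×10³) + 290/(1850×203×10³) = 3.255×10⁻⁶ mm/N.
So P = 0.3271 / 3.255×10⁻⁶ = 100.5 kN, tensile.
σ_{bronze} = P / A = 100500 / 2175 = 46.19 MPa.

σ ≈ 46.2 MPa (tensile)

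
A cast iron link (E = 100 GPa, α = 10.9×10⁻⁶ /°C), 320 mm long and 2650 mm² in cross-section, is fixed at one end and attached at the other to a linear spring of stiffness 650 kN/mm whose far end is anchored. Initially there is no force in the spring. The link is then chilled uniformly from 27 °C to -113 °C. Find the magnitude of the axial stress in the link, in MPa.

σ ≈ 67.1 MPa (tensile)

If the spring were absent the link would shorten by αΔT L = 10.9×10⁻⁶ × 140 × 320 = 0.4883 mm.
With a force P in the spring, the elastic change of the link is PL/(AE) and that of the spring is P/k; compatibility requires their sum to equal δ_free.
So P = δ_free / [L/(AE) + 1/k] = 0.4883 / [ 320/(2650×100×10³) + 1/(650×10³) ].
P = 0.4883 / 2.746×10⁻⁶ = 177800 N.
σ = P/A = 177800/2650 = 67.11 MPa.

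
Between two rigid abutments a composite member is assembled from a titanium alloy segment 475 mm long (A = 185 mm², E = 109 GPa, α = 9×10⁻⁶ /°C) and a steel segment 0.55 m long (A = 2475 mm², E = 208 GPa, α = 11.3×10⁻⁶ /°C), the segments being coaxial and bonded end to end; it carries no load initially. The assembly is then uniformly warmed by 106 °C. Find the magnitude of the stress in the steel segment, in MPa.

σ ≈ 18.2 MPa (compressive)

With the walls removed the bar would change length by δ_free = Σ αᵢΔT Lᵢ = 9×10⁻⁶×106×475 + 11.3×10⁻⁶×106×550 = 1.112 mm.
The rigid supports impose zero overall length change; the single axial force P common to all segments must satisfy P Σ Lᵢ/(AᵢEᵢ) = δ_free.
Σ Lᵢ/(AᵢEᵢ) = 475/(185×109×10³) + 550/(2475×208×10³) = 2.462×10⁻⁵ mm/N.
Hence P = δ_free / Σ(L/AE) = 1.112/2.462×10⁻⁵ = 45.16 kN (compressive).
σ_{steel} = P / A = 45160 / 2475 = 18.25 MPa.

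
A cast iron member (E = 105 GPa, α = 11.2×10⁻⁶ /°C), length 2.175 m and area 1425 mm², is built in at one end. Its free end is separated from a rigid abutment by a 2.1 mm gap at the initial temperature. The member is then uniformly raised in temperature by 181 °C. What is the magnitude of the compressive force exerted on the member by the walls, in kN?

If the wall were absent the member would grow by αΔT L = 11.2×10⁻⁶ × 181 × 2175 = 4.409 mm.
The gap closes (δ_free > 2.1 mm) and the wall then resists a further 4.409 − 2.1 = 2.309 mm of expansion.
Compatibility: PL/(AE) = 2.309 mm, so σ = P/A = E × (2.309/2175) = 111.5 MPa.
Force on the wall = σA = 111.5 × 1425 mm² = 158.9 kN.

P ≈ 159 kN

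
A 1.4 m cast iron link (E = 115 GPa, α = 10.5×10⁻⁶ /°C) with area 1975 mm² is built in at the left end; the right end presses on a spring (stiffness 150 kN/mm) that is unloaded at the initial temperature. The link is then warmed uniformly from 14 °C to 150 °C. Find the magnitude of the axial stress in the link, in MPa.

If the spring were absent the link would lengthen by αΔT L = 10.5×10⁻⁶ × 136 × 1400 = 1.999 mm.
With a force P in the spring, the elastic change of the link is PL/(AE) and that of the spring is P/k; compatibility requires their sum to equal δ_free.
P [ L/(AE) + 1/k ] = δ_free → P [ 1400/(1975×115×10³) + 1/(150×10³) ] = 1.999.
P = 1.999 / 1.283×10⁻⁵ = 155800 N.
σ = P/A = 155800/1975 = 78.89 MPa.

σ ≈ 78.9 MPa (compressive)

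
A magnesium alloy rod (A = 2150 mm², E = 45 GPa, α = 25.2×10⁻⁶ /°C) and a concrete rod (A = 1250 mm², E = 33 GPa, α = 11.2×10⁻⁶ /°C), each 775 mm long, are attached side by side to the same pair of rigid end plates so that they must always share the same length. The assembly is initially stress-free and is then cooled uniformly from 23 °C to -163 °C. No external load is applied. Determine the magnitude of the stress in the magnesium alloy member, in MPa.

The magnesium alloy has the larger α, so on cooling it would change length more than the concrete if both were free. The rigid plates force a common final length, so the magnesium alloy is put into tension and the concrete into compression, with equal and opposite forces P (no external load).
Equating the net (thermal + elastic) strains gives |α₁ − α₂|·ΔT = P·[1/(A₁E₁) + 1/(A₂E₂)].
|α₁ − α₂|·ΔT = 14×10⁻⁶ × 186 = 0.002604.
1/(A₁E₁) + 1/(A₂E₂) = 1/(2150×45×10³) + 1/(1250×33×10³) = 3.458×10⁻⁸ N⁻¹.
P = 0.002604 / 3.458×10⁻⁸ = 75310 N = 75.31 kN.
σ_{magnesium alloy} = P/A₁ = 75310/2150 = 35.03 MPa, tensile.

σ ≈ 35 MPa (tensile)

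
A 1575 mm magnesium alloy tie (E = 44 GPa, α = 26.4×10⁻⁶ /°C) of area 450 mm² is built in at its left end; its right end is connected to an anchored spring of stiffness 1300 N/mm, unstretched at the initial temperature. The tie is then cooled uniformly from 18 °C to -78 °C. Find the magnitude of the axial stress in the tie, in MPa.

σ ≈ 10.5 MPa (tensile)

If the spring were absent the tie would shorten by αΔT L = 26.4×10⁻⁶ × 96 × 1575 = 3.992 mm.
Let P be the tensile force in the spring. The tie extends elastically by PL/(AE) and the spring stretches by P/k; together these equal δ_free.
P [ L/(AE) + 1/k ] = δ_free → P [ 1575/(450×44×10³) + 1/(1300) ] = 3.992.
P = 3.992 / 0.0008488 = 4703 N.
σ = P/A = 4703/450 = 10.45 MPa.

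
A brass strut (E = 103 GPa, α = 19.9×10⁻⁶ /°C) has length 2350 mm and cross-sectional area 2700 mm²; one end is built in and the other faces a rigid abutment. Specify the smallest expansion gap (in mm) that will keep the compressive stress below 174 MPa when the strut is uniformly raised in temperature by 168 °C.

With no wall the strut would lengthen by αΔT L = 19.9×10⁻⁶ × 168 × 2350 = 7.857 mm.
A stress of 174 MPa corresponds to the wall pushing the strut back by σL/E = 174×2350/(103×10³) = 3.97 mm.
The gap must absorb the remainder: g_min = 7.857 − 3.97 = 3.887 mm.

g ≈ 3.89 mm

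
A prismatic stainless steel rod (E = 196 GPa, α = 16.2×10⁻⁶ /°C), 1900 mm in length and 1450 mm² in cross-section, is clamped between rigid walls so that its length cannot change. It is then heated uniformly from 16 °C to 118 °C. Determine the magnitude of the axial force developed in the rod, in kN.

P ≈ 470 kN (compressive)

With zero net strain, σ = E·αΔT = 196 GPa × 16.2×10⁻⁶ × 102 = 323.9 MPa.
P = AEαΔT = 1450 × 196×10³ × 16.2×10⁻⁶ × 102 = 469.6 kN (compressive).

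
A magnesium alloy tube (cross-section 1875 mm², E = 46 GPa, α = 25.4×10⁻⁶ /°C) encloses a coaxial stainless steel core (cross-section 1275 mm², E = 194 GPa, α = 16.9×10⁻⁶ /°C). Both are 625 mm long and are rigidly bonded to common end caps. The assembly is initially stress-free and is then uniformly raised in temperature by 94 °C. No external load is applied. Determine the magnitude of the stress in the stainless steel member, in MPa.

σ ≈ 40.1 MPa (tensile)

Equilibrium of a rigid end plate with no external load gives equal and opposite internal forces ±P in the two members. Since α_{magnesium alloy} > α_{stainless steel}, heating drives the magnesium alloy into compression and the stainless steel into tension.
Compatibility of the two members (thermal + elastic change equal): (α₁ − α₂)ΔT = P·[1/(A₁E₁) + 1/(A₂E₂)].
|α₁ − α₂|·ΔT = 8.5×10⁻⁶ × 94 = 0.000799.
1/(A₁E₁) + 1/(A₂E₂) = 1/(1875×46×10³) + 1/(1275×194×10³) = 1.564×10⁻⁸ N⁻¹.
P = 0.000799 / 1.564×10⁻⁸ = 51100 N = 51.1 kN.
σ_{stainless steel} = P/A₂ = 51100/1275 = 40.08 MPa, tensile.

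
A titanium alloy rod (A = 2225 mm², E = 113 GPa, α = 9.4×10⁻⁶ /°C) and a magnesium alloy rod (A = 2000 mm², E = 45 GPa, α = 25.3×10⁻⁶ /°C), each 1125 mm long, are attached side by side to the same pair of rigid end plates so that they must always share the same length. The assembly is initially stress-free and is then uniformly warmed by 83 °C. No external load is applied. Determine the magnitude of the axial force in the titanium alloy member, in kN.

Equilibrium of a rigid end plate with no external load gives equal and opposite internal forces ±P in the two members. Since α_{magnesium alloy} > α_{titanium alloy}, heating drives the magnesium alloy into compression and the titanium alloy into tension.
Setting the final lengths equal and cancelling L: (α₁ − α₂)ΔT = P/(A₁E₁) + P/(A₂E₂).
|α₁ − α₂|·ΔT = 15.9×10⁻⁶ × 83 = 0.00132.
1/(A₁E₁) + 1/(A₂E₂) = 1/(2225×113×10³) + 1/(2000×45×10³) = 1.509×10⁻⁸ N⁻¹.
So P = 0.00132 / 1.509×10⁻⁸ = 87.46 kN.

P ≈ 87.5 kN (tensile in the titanium alloy)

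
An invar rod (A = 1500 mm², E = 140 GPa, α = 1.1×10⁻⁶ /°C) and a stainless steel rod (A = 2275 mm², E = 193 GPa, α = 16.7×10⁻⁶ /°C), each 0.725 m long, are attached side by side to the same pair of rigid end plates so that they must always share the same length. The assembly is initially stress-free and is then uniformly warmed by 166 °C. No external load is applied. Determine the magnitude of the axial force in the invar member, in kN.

P ≈ 368 kN (tensile in the invar)

Equilibrium of a rigid end plate with no external load gives equal and opposite internal forces ±P in the two members. Since α_{stainless steel} > α_{invar}, heating drives the stainless steel into compression and the invar into tension.
Equating the net (thermal + elastic) strains gives |α₁ − α₂|·ΔT = P·[1/(A₁E₁) + 1/(A₂E₂)].
|α₁ − α₂|·ΔT = 15.6×10⁻⁶ × 166 = 0.00259.
1/(A₁E₁) + 1/(A₂E₂) = 1/(1500×140×10³) + 1/(2275×193×10³) = 7.039×10⁻⁹ N⁻¹.
So P = 0.00259 / 7.039×10⁻⁹ = 367.9 kN.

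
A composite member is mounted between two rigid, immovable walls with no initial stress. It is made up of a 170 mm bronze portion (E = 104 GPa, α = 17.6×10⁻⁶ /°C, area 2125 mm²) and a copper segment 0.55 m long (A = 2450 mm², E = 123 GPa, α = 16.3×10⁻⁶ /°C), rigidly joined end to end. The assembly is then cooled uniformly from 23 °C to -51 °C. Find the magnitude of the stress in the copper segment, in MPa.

σ ≈ 139 MPa (tensile)

If the supports were absent, the total length change would be Σ αᵢΔT Lᵢ = 17.6×10⁻⁶×74×170 + 16.3×10⁻⁶×74×550 = 0.8848 mm.
The rigid supports impose zero overall length change; the single axial force P common to all segments must satisfy P Σ Lᵢ/(AᵢEᵢ) = δ_free.
Σ Lᵢ/(AᵢEᵢ) = 170/(2125×104×10³) + 550/(2450×123×10³) = 2.594×10⁻⁶ mm/N.
P = 0.8848 / 2.594×10⁻⁶ = 341100 N = 341.1 kN, tensile.
σ_{copper} = P / A = 341100 / 2450 = 139.2 MPa.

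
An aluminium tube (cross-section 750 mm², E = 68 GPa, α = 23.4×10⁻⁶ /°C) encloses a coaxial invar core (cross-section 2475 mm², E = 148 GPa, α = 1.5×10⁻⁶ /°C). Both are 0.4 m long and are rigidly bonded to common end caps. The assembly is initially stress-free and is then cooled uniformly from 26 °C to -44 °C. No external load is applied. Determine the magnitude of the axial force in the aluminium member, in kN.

The aluminium has the larger α, so on cooling it would change length more than the invar if both were free. The rigid plates force a common final length, so the aluminium is put into tension and the invar into compression, with equal and opposite forces P (no external load).
Compatibility of the two members (thermal + elastic change equal): (α₁ − α₂)ΔT = P·[1/(A₁E₁) + 1/(A₂E₂)].
|α₁ − α₂|·ΔT = 21.9×10⁻⁶ × 70 = 0.001533.
1/(A₁E₁) + 1/(A₂E₂) = 1/(750×68×10³) + 1/(2475×148×10³) = 2.234×10⁻⁸ N⁻¹.
P = 0.001533 / 2.234×10⁻⁸ = 68630 N = 68.63 kN.

P ≈ 68.6 kN (tensile in the aluminium)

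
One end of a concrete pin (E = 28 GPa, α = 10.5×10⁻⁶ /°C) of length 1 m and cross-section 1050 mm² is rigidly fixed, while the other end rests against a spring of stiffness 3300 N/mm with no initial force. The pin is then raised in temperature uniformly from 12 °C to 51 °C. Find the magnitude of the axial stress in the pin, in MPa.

σ ≈ 1.16 MPa (compressive)

If the spring were absent the pin would lengthen by αΔT L = 10.5×10⁻⁶ × 39 × 1000 = 0.4095 mm.
With a force P in the spring, the elastic change of the pin is PL/(AE) and that of the spring is P/k; compatibility requires their sum to equal δ_free.
P [ L/(AE) + 1/k ] = δ_free → P [ 1000/(1050×28×10³) + 1/(3300) ] = 0.4095.
P = 0.4095 / 0.000337 = 1215 N.
σ = P/A = 1215/1050 = 1.157 MPa.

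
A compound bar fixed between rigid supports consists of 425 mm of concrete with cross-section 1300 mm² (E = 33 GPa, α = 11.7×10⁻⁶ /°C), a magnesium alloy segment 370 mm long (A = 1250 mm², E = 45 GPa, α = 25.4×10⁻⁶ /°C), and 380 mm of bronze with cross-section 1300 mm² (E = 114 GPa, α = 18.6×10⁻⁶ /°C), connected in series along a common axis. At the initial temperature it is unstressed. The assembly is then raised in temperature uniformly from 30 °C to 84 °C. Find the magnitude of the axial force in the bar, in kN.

P ≈ 60.8 kN (compressive)

If the supports were absent, the total length change would be Σ αᵢΔT Lᵢ = 11.7×10⁻⁶×54×425 + 25.4×10⁻⁶×54×370 + 18.6×10⁻⁶×54×380 = 1.158 mm.
Since the ends are fixed, an axial force P builds up, equal in every segment, with P · Σ Lᵢ/(AᵢEᵢ) = δ_free.
Σ Lᵢ/(AᵢEᵢ) = 425/(1300×33×10³) + 370/(1250×45×10³) + 380/(1300×114×10³) = 1.905×10⁻⁵ mm/N.
Hence P = δ_free / Σ(L/AE) = 1.158/1.905×10⁻⁵ = 60.77 kN (compressive).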